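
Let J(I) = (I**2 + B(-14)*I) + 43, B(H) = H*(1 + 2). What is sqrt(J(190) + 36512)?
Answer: 5*sqrt(2587) ≈ 254.31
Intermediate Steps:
B(H) = 3*H (B(H) = H*3 = 3*H)
J(I) = 43 + I**2 - 42*I (J(I) = (I**2 + (3*(-14))*I) + 43 = (I**2 - 42*I) + 43 = 43 + I**2 - 42*I)
sqrt(J(190) + 36512) = sqrt((43 + 190**2 - 42*190) + 36512) = sqrt((43 + 36100 - 7980) + 36512) = sqrt(28163 + 36512) = sqrt(64675) = 5*sqrt(2587)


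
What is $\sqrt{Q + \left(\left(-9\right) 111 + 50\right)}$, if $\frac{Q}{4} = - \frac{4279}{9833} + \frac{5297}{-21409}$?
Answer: $\frac{11 i \sqrt{348572715366245357}}{210514697} \approx 30.85 i$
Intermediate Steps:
$Q = - \frac{574778048}{210514697}$ ($Q = 4 \left(- \frac{4279}{9833} + \frac{5297}{-21409}\right) = 4 \left(\left(-4279\right) \frac{1}{9833} + 5297 \left(- \frac{1}{21409}\right)\right) = 4 \left(- \frac{4279}{9833} - \frac{5297}{21409}\right) = 4 \left(- \frac{143694512}{210514697}\right) = - \frac{574778048}{210514697} \approx -2.7303$)
$\sqrt{Q + \left(\left(-9\right) 111 + 50\right)} = \sqrt{- \frac{574778048}{210514697} + \left(\left(-9\right) 111 + 50\right)} = \sqrt{- \frac{574778048}{210514697} + \left(-999 + 50\right)} = \sqrt{- \frac{574778048}{210514697} - 949} = \sqrt{- \frac{200353225501}{210514697}} = \frac{11 i \sqrt{348572715366245357}}{210514697}$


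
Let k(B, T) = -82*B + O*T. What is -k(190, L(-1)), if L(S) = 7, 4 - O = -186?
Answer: 14250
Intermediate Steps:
O = 190 (O = 4 - 1*(-186) = 4 + 186 = 190)
k(B, T) = -82*B + 190*T
-k(190, L(-1)) = -(-82*190 + 190*7) = -(-15580 + 1330) = -1*(-14250) = 14250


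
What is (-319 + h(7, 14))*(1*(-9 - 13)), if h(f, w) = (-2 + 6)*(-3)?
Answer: 7282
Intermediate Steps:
h(f, w) = -12 (h(f, w) = 4*(-3) = -12)
(-319 + h(7, 14))*(1*(-9 - 13)) = (-319 - 12)*(1*(-9 - 13)) = -331*(-22) = 7282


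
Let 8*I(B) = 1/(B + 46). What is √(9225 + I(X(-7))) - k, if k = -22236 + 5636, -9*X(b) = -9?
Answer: 16600 + √326048494/188 ≈ 16696.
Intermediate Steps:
X(b) = 1 (X(b) = -⅑*(-9) = 1)
I(B) = 1/(8*(46 + B)) (I(B) = 1/(8*(B + 46)) = 1/(8*(46 + B)))
k = -16600
√(9225 + I(X(-7))) - k = √(9225 + 1/(8*(46 + 1))) - 1*(-16600) = √(9225 + (⅛)/47) + 16600 = √(9225 + (⅛)*(1/47)) + 16600 = √(9225 + 1/376) + 16600 = √(3468601/376) + 16600 = √326048494/188 + 16600 = 16600 + √326048494/188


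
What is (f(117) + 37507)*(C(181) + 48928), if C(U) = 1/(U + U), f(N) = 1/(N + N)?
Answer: 17272364115527/9412 ≈ 1.8351e+9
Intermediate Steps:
f(N) = 1/(2*N)
C(U) = 1/(2*U)
(f(117) + 37507)*(C(181) + 48928) = ((½)/117 + 37507)*((½)/181 + 48928) = ((½)*(1/117) + 37507)*((½)*(1/181) + 48928) = (1/234 + 37507)*(1/362 + 48928) = (8776639/234)*(17711937/362) = 17272364115527/9412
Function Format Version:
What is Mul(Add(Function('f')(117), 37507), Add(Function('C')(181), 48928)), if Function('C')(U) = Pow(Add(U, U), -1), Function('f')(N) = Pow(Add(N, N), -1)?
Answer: Rational(17272364115527, 9412) ≈ 1.8351e+9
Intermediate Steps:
Function('f')(N) = Mul(Rational(1, 2), Pow(N, -1)) (Function('f')(N) = Pow(Mul(2, N), -1) = Mul(Rational(1, 2), Pow(N, -1)))
Function('C')(U) = Mul(Rational(1, 2), Pow(U, -1)) (Function('C')(U) = Pow(Mul(2, U), -1) = Mul(Rational(1, 2), Pow(U, -1)))
Mul(Add(Function('f')(117), 37507), Add(Function('C')(181), 48928)) = Mul(Add(Mul(Rational(1, 2), Pow(117, -1)), 37507), Add(Mul(Rational(1, 2), Pow(181, -1)), 48928)) = Mul(Add(Mul(Rational(1, 2), Rational(1, 117)), 37507), Add(Mul(Rational(1, 2), Rational(1, 181)), 48928)) = Mul(Add(Rational(1, 234), 37507), Add(Rational(1, 362), 48928)) = Mul(Rational(8776639, 234), Rational(17711937, 362)) = Rational(17272364115527, 9412)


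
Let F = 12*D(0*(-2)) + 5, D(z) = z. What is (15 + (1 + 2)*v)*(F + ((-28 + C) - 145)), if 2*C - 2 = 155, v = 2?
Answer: -3759/2 ≈ -1879.5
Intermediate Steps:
C = 157/2 (C = 1 + (½)*155 = 1 + 155/2 = 157/2 ≈ 78.500)
F = 5 (F = 12*(0*(-2)) + 5 = 12*0 + 5 = 0 + 5 = 5)
(15 + (1 + 2)*v)*(F + ((-28 + C) - 145)) = (15 + (1 + 2)*2)*(5 + ((-28 + 157/2) - 145)) = (15 + 3*2)*(5 + (101/2 - 145)) = (15 + 6)*(5 - 189/2) = 21*(-179/2) = -3759/2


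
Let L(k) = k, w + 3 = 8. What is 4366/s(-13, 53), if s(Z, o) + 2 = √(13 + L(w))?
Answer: 4366/7 + 6549*√2/7 ≈ 1946.8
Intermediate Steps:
w = 5 (w = -3 + 8 = 5)
s(Z, o) = -2 + 3*√2 (s(Z, o) = -2 + √(13 + 5) = -2 + √18 = -2 + 3*√2)
4366/s(-13, 53) = 4366/(-2 + 3*√2)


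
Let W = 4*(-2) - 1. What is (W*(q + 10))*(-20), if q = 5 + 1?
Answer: 2880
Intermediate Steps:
W = -9 (W = -8 - 1 = -9)
q = 6
(W*(q + 10))*(-20) = -9*(6 + 10)*(-20) = -9*16*(-20) = -144*(-20) = 2880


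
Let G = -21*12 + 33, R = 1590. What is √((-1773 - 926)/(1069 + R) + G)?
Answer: 2*I*√388892045/2659 ≈ 14.833*I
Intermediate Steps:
G = -219 (G = -252 + 33 = -219)
√((-1773 - 926)/(1069 + R) + G) = √((-1773 - 926)/(1069 + 1590) - 219) = √(-2699/2659 - 219) = √(-585020/2659) = 2*I*√388892045/2659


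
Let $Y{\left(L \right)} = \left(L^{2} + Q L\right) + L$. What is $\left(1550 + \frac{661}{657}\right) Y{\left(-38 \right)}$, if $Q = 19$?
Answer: $\frac{77444836}{73} \approx 1.0609 \cdot 10^{6}$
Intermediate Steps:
$Y{\left(L \right)} = L^{2} + 20 L$ ($Y{\left(L \right)} = \left(L^{2} + 19 L\right) + L = L^{2} + 20 L$)
$\left(1550 + \frac{661}{657}\right) Y{\left(-38 \right)} = \left(1550 + \frac{661}{657}\right) \left(- 38 \left(20 - 38\right)\right) = \left(1550 + 661 \cdot \frac{1}{657}\right) \left(\left(-38\right) \left(-18\right)\right) = \left(1550 + \frac{661}{657}\right) 684 = \frac{1019011}{657} \cdot 684 = \frac{77444836}{73}$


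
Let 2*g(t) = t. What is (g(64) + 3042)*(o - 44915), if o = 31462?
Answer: -41354522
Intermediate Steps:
g(t) = t/2
(g(64) + 3042)*(o - 44915) = ((½)*64 + 3042)*(31462 - 44915) = (32 + 3042)*(-13453) = 3074*(-13453) = -41354522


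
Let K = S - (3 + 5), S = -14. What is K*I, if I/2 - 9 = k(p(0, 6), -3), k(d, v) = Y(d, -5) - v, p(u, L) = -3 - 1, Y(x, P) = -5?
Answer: -308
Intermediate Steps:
p(u, L) = -4
K = -22 (K = -14 - (3 + 5) = -14 - 1*8 = -14 - 8 = -22)
k(d, v) = -5 - v
I = 14 (I = 18 + 2*(-5 - 1*(-3)) = 18 + 2*(-5 + 3) = 18 + 2*(-2) = 18 - 4 = 14)
K*I = -22*14 = -308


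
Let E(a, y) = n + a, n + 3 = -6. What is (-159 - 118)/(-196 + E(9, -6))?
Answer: 277/196 ≈ 1.4133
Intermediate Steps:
n = -9 (n = -3 - 6 = -9)
E(a, y) = -9 + a
(-159 - 118)/(-196 + E(9, -6)) = (-159 - 118)/(-196 + (-9 + 9)) = -277/(-196 + 0) = -277/(-196) = -277*(-1/196) = 277/196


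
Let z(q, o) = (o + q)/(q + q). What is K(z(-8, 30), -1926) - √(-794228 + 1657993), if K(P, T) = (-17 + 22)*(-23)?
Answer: -115 - √863765 ≈ -1044.4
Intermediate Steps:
z(q, o) = (o + q)/(2*q) (z(q, o) = (o + q)/((2*q)) = (o + q)*(1/(2*q)) = (o + q)/(2*q))
K(P, T) = -115 (K(P, T) = 5*(-23) = -115)
K(z(-8, 30), -1926) - √(-794228 + 1657993) = -115 - √(-794228 + 1657993) = -115 - √863765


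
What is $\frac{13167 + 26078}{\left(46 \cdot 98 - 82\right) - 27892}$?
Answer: $- \frac{39245}{23466} \approx -1.6724$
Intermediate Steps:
$\frac{13167 + 26078}{\left(46 \cdot 98 - 82\right) - 27892} = \frac{39245}{\left(4508 - 82\right) - 27892} = \frac{39245}{4426 - 27892} = \frac{39245}{-23466} = 39245 \left(- \frac{1}{23466}\right) = - \frac{39245}{23466}$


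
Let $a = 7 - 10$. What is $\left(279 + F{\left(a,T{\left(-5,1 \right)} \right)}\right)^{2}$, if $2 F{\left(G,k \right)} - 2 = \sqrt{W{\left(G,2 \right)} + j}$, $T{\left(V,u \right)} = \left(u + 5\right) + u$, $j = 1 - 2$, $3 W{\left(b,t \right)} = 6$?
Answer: $\frac{314721}{4} \approx 78680.0$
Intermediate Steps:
$W{\left(b,t \right)} = 2$ ($W{\left(b,t \right)} = \frac{1}{3} \cdot 6 = 2$)
$j = -1$
$T{\left(V,u \right)} = 5 + 2 u$ ($T{\left(V,u \right)} = \left(5 + u\right) + u = 5 + 2 u$)
$a = -3$ ($a = 7 - 10 = -3$)
$F{\left(G,k \right)} = \frac{3}{2}$ ($F{\left(G,k \right)} = 1 + \frac{\sqrt{2 - 1}}{2} = 1 + \frac{\sqrt{1}}{2} = 1 + \frac{1}{2} \cdot 1 = 1 + \frac{1}{2} = \frac{3}{2}$)
$\left(279 + F{\left(a,T{\left(-5,1 \right)} \right)}\right)^{2} = \left(279 + \frac{3}{2}\right)^{2} = \left(\frac{561}{2}\right)^{2} = \frac{314721}{4}$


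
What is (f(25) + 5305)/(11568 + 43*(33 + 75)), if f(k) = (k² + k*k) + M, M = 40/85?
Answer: 111443/275604 ≈ 0.40436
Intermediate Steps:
M = 8/17 (M = 40*(1/85) = 8/17 ≈ 0.47059)
f(k) = 8/17 + 2*k² (f(k) = (k² + k*k) + 8/17 = (k² + k²) + 8/17 = 2*k² + 8/17 = 8/17 + 2*k²)
(f(25) + 5305)/(11568 + 43*(33 + 75)) = ((8/17 + 2*25²) + 5305)/(11568 + 43*(33 + 75)) = ((8/17 + 2*625) + 5305)/(11568 + 43*108) = ((8/17 + 1250) + 5305)/(11568 + 4644) = (21258/17 + 5305)/16212 = (111443/17)*(1/16212) = 111443/275604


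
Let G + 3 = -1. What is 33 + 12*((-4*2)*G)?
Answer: 417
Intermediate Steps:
G = -4 (G = -3 - 1 = -4)
33 + 12*((-4*2)*G) = 33 + 12*(-4*2*(-4)) = 33 + 12*(-8*(-4)) = 33 + 12*32 = 33 + 384 = 417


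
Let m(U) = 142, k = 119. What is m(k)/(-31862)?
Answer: -71/15931 ≈ -0.0044567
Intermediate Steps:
m(k)/(-31862) = 142/(-31862) = 142*(-1/31862) = -71/15931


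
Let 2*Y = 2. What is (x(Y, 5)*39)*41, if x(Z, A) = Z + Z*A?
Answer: 9594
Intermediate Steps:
Y = 1 (Y = (½)*2 = 1)
x(Z, A) = Z + A*Z
(x(Y, 5)*39)*41 = ((1*(1 + 5))*39)*41 = ((1*6)*39)*41 = (6*39)*41 = 234*41 = 9594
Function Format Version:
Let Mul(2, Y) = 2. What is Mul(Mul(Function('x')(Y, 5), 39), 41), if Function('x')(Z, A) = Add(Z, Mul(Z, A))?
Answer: 9594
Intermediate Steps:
Y = 1 (Y = Mul(Rational(1, 2), 2) = 1)
Function('x')(Z, A) = Add(Z, Mul(A, Z))
Mul(Mul(Function('x')(Y, 5), 39), 41) = Mul(Mul(Mul(1, Add(1, 5)), 39), 41) = Mul(Mul(Mul(1, 6), 39), 41) = Mul(Mul(6, 39), 41) = Mul(234, 41) = 9594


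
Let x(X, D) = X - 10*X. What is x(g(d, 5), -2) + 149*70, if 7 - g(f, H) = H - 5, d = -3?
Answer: 10367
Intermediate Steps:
g(f, H) = 12 - H (g(f, H) = 7 - (H - 5) = 7 - (-5 + H) = 7 + (5 - H) = 12 - H)
x(X, D) = -9*X
x(g(d, 5), -2) + 149*70 = -9*(12 - 1*5) + 149*70 = -9*(12 - 5) + 10430 = -9*7 + 10430 = -63 + 10430 = 10367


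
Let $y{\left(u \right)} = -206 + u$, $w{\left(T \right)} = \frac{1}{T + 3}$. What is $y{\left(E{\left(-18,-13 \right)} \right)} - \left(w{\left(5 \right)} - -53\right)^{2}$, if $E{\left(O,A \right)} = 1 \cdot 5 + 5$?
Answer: $- \frac{193169}{64} \approx -3018.3$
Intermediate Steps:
$E{\left(O,A \right)} = 10$ ($E{\left(O,A \right)} = 5 + 5 = 10$)
$w{\left(T \right)} = \frac{1}{3 + T}$
$y{\left(E{\left(-18,-13 \right)} \right)} - \left(w{\left(5 \right)} - -53\right)^{2} = \left(-206 + 10\right) - \left(\frac{1}{3 + 5} - -53\right)^{2} = -196 - \left(\frac{1}{8} + \left(-144 + 197\right)\right)^{2} = -196 - \left(\frac{1}{8} + 53\right)^{2} = -196 - \left(\frac{425}{8}\right)^{2} = -196 - \frac{180625}{64} = - \frac{193169}{64}$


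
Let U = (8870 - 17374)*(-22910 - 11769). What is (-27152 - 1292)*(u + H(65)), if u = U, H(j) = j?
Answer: -8388428032764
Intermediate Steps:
U = 294910216 (U = -8504*(-34679) = 294910216)
u = 294910216
(-27152 - 1292)*(u + H(65)) = (-27152 - 1292)*(294910216 + 65) = -28444*294910281 = -8388428032764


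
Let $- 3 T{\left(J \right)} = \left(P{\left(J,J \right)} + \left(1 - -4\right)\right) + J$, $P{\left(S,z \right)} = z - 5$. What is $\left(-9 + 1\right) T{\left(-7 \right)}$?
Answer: $- \frac{112}{3} \approx -37.333$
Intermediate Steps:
$P{\left(S,z \right)} = -5 + z$ ($P{\left(S,z \right)} = z - 5 = -5 + z$)
$T{\left(J \right)} = - \frac{2 J}{3}$ ($T{\left(J \right)} = - \frac{\left(\left(-5 + J\right) + \left(1 - -4\right)\right) + J}{3} = - \frac{\left(\left(-5 + J\right) + \left(1 + 4\right)\right) + J}{3} = - \frac{\left(\left(-5 + J\right) + 5\right) + J}{3} = - \frac{J + J}{3} = - \frac{2 J}{3}$)
$\left(-9 + 1\right) T{\left(-7 \right)} = \left(-9 + 1\right) \left(\left(- \frac{2}{3}\right) \left(-7\right)\right) = \left(-8\right) \frac{14}{3} = - \frac{112}{3}$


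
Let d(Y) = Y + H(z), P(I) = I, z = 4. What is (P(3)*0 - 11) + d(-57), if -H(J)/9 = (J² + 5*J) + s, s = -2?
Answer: -374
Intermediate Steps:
H(J) = 18 - 45*J - 9*J² (H(J) = -9*((J² + 5*J) - 2) = -9*(-2 + J² + 5*J) = 18 - 45*J - 9*J²)
d(Y) = -306 + Y (d(Y) = Y + (18 - 45*4 - 9*4²) = Y + (18 - 180 - 9*16) = Y + (18 - 180 - 144) = Y - 306 = -306 + Y)
(P(3)*0 - 11) + d(-57) = (3*0 - 11) + (-306 - 57) = (0 - 11) - 363 = -11 - 363 = -374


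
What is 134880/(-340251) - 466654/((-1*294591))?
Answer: 39681685358/33411627447 ≈ 1.1877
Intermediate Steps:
134880/(-340251) - 466654/((-1*294591)) = 134880*(-1/340251) - 466654/(-294591) = -44960/113417 - 466654*(-1/294591) = -44960/113417 + 466654/294591 = 39681685358/33411627447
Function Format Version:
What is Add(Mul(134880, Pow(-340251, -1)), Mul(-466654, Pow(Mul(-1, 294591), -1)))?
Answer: Rational(39681685358, 33411627447) ≈ 1.1877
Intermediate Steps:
Add(Mul(134880, Pow(-340251, -1)), Mul(-466654, Pow(Mul(-1, 294591), -1))) = Add(Mul(134880, Rational(-1, 340251)), Mul(-466654, Pow(-294591, -1))) = Add(Rational(-44960, 113417), Mul(-466654, Rational(-1, 294591))) = Add(Rational(-44960, 113417), Rational(466654, 294591)) = Rational(39681685358, 33411627447)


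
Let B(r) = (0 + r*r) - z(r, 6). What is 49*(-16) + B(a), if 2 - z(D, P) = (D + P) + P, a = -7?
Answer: -732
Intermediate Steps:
z(D, P) = 2 - D - 2*P (z(D, P) = 2 - ((D + P) + P) = 2 - (D + 2*P) = 2 + (-D - 2*P) = 2 - D - 2*P)
B(r) = 10 + r + r² (B(r) = (0 + r*r) - (2 - r - 2*6) = (0 + r²) - (2 - r - 12) = r² - (-10 - r) = r² + (10 + r) = 10 + r + r²)
49*(-16) + B(a) = 49*(-16) + (10 - 7 + (-7)²) = -784 + (10 - 7 + 49) = -784 + 52 = -732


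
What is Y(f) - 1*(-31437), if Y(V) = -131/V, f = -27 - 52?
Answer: 2483654/79 ≈ 31439.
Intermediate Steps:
f = -79
Y(f) - 1*(-31437) = -131/(-79) - 1*(-31437) = -131*(-1/79) + 31437 = 131/79 + 31437 = 2483654/79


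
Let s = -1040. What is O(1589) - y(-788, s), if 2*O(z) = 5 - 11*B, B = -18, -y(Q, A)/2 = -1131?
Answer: -4321/2 ≈ -2160.5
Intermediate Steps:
y(Q, A) = 2262 (y(Q, A) = -2*(-1131) = 2262)
O(z) = 203/2 (O(z) = (5 - 11*(-18))/2 = (5 + 198)/2 = (1/2)*203 = 203/2)
O(1589) - y(-788, s) = 203/2 - 1*2262 = 203/2 - 2262 = -4321/2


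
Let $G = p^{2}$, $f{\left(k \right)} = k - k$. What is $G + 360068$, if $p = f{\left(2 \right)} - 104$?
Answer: $370884$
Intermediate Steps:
$f{\left(k \right)} = 0$
$p = -104$ ($p = 0 - 104 = -104$)
$G = 10816$ ($G = \left(-104\right)^{2} = 10816$)
$G + 360068 = 10816 + 360068 = 370884$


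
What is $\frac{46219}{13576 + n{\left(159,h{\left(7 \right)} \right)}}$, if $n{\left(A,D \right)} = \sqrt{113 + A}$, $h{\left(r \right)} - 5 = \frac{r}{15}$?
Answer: $\frac{78433643}{23038438} - \frac{46219 \sqrt{17}}{46076876} \approx 3.4003$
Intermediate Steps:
$h{\left(r \right)} = 5 + \frac{r}{15}$
$\frac{46219}{13576 + n{\left(159,h{\left(7 \right)} \right)}} = \frac{46219}{13576 + \sqrt{113 + 159}} = \frac{46219}{13576 + \sqrt{272}} = \frac{46219}{13576 + 4 \sqrt{17}}$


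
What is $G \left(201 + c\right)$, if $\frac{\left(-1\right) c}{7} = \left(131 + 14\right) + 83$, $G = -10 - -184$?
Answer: $-242730$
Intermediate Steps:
$G = 174$ ($G = -10 + 184 = 174$)
$c = -1596$ ($c = - 7 \left(\left(131 + 14\right) + 83\right) = - 7 \left(145 + 83\right) = \left(-7\right) 228 = -1596$)
$G \left(201 + c\right) = 174 \left(201 - 1596\right) = 174 \left(-1395\right) = -242730$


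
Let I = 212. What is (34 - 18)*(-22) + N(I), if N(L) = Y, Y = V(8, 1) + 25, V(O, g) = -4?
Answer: -331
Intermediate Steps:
Y = 21 (Y = -4 + 25 = 21)
N(L) = 21
(34 - 18)*(-22) + N(I) = (34 - 18)*(-22) + 21 = 16*(-22) + 21 = -352 + 21 = -331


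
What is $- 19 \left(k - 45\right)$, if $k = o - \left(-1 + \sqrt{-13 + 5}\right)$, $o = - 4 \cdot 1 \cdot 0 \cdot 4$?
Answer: $836 + 38 i \sqrt{2} \approx 836.0 + 53.74 i$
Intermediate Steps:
$o = 0$ ($o = \left(-4\right) 0 \cdot 4 = 0 \cdot 4 = 0$)
$k = 1 - 2 i \sqrt{2}$ ($k = 0 - \left(-1 + \sqrt{-13 + 5}\right) = 0 - \left(-1 + \sqrt{-8}\right) = 0 - \left(-1 + 2 i \sqrt{2}\right) = 0 + \left(1 - 2 i \sqrt{2}\right) = 1 - 2 i \sqrt{2} \approx 1.0 - 2.8284 i$)
$- 19 \left(k - 45\right) = - 19 \left(\left(1 - 2 i \sqrt{2}\right) - 45\right) = - 19 \left(-44 - 2 i \sqrt{2}\right) = 836 + 38 i \sqrt{2}$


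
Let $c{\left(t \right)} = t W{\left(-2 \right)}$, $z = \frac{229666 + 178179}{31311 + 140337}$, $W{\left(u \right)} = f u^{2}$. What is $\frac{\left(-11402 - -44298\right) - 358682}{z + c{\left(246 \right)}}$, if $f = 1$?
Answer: $- \frac{55920515328}{169309477} \approx -330.29$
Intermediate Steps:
$W{\left(u \right)} = u^{2}$ ($W{\left(u \right)} = 1 u^{2} = u^{2}$)
$z = \frac{407845}{171648} \approx 2.3761$
$c{\left(t \right)} = 4 t$ ($c{\left(t \right)} = t \left(-2\right)^{2} = t 4 = 4 t$)
$\frac{\left(-11402 - -44298\right) - 358682}{z + c{\left(246 \right)}} = \frac{\left(-11402 - -44298\right) - 358682}{\frac{407845}{171648} + 4 \cdot 246} = \frac{\left(-11402 + 44298\right) - 358682}{\frac{407845}{171648} + 984} = \frac{32896 - 358682}{\frac{169309477}{171648}} = \left(-325786\right) \frac{171648}{169309477} = - \frac{55920515328}{169309477}$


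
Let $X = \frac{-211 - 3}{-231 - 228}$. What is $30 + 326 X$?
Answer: $\frac{83534}{459} \approx 181.99$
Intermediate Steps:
$X = \frac{214}{459}$ ($X = - \frac{214}{-459} = \left(-214\right) \left(- \frac{1}{459}\right) = \frac{214}{459} \approx 0.46623$)
$30 + 326 X = 30 + 326 \cdot \frac{214}{459} = 30 + \frac{69764}{459} = \frac{83534}{459}$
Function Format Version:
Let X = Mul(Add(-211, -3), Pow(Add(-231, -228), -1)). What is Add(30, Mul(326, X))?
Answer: Rational(83534, 459) ≈ 181.99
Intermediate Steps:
X = Rational(214, 459) (X = Mul(-214, Pow(-459, -1)) = Mul(-214, Rational(-1, 459)) = Rational(214, 459) ≈ 0.46623)
Add(30, Mul(326, X)) = Add(30, Mul(326, Rational(214, 459))) = Add(30, Rational(69764, 459)) = Rational(83534, 459)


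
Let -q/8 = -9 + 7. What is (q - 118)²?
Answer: 10404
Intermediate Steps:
q = 16 (q = -8*(-9 + 7) = -8*(-2) = 16)
(q - 118)² = (16 - 118)² = (-102)² = 10404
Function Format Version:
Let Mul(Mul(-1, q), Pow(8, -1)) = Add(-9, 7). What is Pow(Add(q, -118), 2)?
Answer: 10404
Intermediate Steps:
q = 16 (q = Mul(-8, Add(-9, 7)) = Mul(-8, -2) = 16)
Pow(Add(q, -118), 2) = Pow(Add(16, -118), 2) = Pow(-102, 2) = 10404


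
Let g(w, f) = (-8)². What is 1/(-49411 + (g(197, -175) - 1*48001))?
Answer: -1/97348 ≈ -1.0272e-5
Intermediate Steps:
g(w, f) = 64
1/(-49411 + (g(197, -175) - 1*48001)) = 1/(-49411 + (64 - 1*48001)) = 1/(-49411 + (64 - 48001)) = 1/(-49411 - 47937) = 1/(-97348) = -1/97348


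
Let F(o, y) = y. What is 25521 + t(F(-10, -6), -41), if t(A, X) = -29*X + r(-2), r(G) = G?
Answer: 26708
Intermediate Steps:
t(A, X) = -2 - 29*X (t(A, X) = -29*X - 2 = -2 - 29*X)
25521 + t(F(-10, -6), -41) = 25521 + (-2 - 29*(-41)) = 25521 + (-2 + 1189) = 25521 + 1187 = 26708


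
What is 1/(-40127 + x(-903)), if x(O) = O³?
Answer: -1/736354454 ≈ -1.3580e-9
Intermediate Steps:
1/(-40127 + x(-903)) = 1/(-40127 + (-903)³) = 1/(-40127 - 736314327) = 1/(-736354454) = -1/736354454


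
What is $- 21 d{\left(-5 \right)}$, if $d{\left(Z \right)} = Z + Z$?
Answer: $210$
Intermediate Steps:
$d{\left(Z \right)} = 2 Z$
$- 21 d{\left(-5 \right)} = - 21 \cdot 2 \left(-5\right) = \left(-21\right) \left(-10\right) = 210$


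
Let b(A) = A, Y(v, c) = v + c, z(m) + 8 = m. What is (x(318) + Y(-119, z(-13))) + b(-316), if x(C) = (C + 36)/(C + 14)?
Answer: -75519/166 ≈ -454.93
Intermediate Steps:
z(m) = -8 + m
Y(v, c) = c + v
x(C) = (36 + C)/(14 + C)
(x(318) + Y(-119, z(-13))) + b(-316) = ((36 + 318)/(14 + 318) + ((-8 - 13) - 119)) - 316 = (354/332 + (-21 - 119)) - 316 = ((1/332)*354 - 140) - 316 = (177/166 - 140) - 316 = -23063/166 - 316 = -75519/166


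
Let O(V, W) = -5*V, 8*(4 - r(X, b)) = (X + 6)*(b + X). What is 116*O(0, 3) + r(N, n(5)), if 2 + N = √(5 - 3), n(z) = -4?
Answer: 27/4 + √2/4 ≈ 7.1036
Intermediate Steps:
N = -2 + √2 (N = -2 + √(5 - 3) = -2 + √2 ≈ -0.58579)
r(X, b) = 4 - (6 + X)*(X + b)/8 (r(X, b) = 4 - (X + 6)*(b + X)/8 = 4 - (6 + X)*(X + b)/8)
116*O(0, 3) + r(N, n(5)) = 116*(-5*0) + (4 - 3*(-2 + √2)/4 - ¾*(-4) - (-2 + √2)²/8 - ⅛*(-2 + √2)*(-4)) = 116*0 + (4 + (3/2 - 3*√2/4) + 3 - (-2 + √2)²/8 + (-1 + √2/2)) = 0 + (15/2 - √2/4 - (-2 + √2)²/8) = 15/2 - √2/4 - (-2 + √2)²/8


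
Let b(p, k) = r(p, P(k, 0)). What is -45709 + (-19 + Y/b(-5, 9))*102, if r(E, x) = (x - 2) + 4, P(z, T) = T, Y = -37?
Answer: -49534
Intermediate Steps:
r(E, x) = 2 + x (r(E, x) = (-2 + x) + 4 = 2 + x)
b(p, k) = 2 (b(p, k) = 2 + 0 = 2)
-45709 + (-19 + Y/b(-5, 9))*102 = -45709 + (-19 - 37/2)*102 = -45709 - 75/2*102 = -45709 - 3825 = -49534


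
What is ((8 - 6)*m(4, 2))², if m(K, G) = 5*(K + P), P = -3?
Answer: 100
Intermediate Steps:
m(K, G) = -15 + 5*K (m(K, G) = 5*(K - 3) = 5*(-3 + K) = -15 + 5*K)
((8 - 6)*m(4, 2))² = ((8 - 6)*(-15 + 5*4))² = (2*(-15 + 20))² = (2*5)² = 10² = 100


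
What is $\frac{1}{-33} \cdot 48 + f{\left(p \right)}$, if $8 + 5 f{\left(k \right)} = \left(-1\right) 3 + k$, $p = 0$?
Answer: $- \frac{201}{55} \approx -3.6545$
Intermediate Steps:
$f{\left(k \right)} = - \frac{11}{5} + \frac{k}{5}$ ($f{\left(k \right)} = - \frac{8}{5} + \frac{\left(-1\right) 3 + k}{5} = - \frac{8}{5} + \frac{-3 + k}{5} = - \frac{8}{5} + \left(- \frac{3}{5} + \frac{k}{5}\right) = - \frac{11}{5} + \frac{k}{5}$)
$\frac{1}{-33} \cdot 48 + f{\left(p \right)} = \frac{1}{-33} \cdot 48 + \left(- \frac{11}{5} + \frac{1}{5} \cdot 0\right) = \left(- \frac{1}{33}\right) 48 + \left(- \frac{11}{5} + 0\right) = - \frac{16}{11} - \frac{11}{5} = - \frac{201}{55}$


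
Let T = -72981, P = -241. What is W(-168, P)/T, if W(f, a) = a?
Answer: 241/72981 ≈ 0.0033022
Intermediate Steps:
W(-168, P)/T = -241/(-72981) = -241*(-1/72981) = 241/72981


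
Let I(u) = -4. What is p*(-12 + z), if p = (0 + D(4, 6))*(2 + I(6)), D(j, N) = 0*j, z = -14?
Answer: 0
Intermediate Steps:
D(j, N) = 0
p = 0 (p = (0 + 0)*(2 - 4) = 0*(-2) = 0)
p*(-12 + z) = 0*(-12 - 14) = 0*(-26) = 0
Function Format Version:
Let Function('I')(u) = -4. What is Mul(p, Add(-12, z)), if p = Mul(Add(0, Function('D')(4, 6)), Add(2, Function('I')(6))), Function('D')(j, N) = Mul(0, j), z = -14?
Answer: 0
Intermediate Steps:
Function('D')(j, N) = 0
p = 0 (p = Mul(Add(0, 0), Add(2, -4)) = Mul(0, -2) = 0)
Mul(p, Add(-12, z)) = Mul(0, Add(-12, -14)) = Mul(0, -26) = 0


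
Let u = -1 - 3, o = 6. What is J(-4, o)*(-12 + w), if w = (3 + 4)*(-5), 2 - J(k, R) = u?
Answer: -282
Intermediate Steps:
u = -4
J(k, R) = 6 (J(k, R) = 2 - 1*(-4) = 2 + 4 = 6)
w = -35 (w = 7*(-5) = -35)
J(-4, o)*(-12 + w) = 6*(-12 - 35) = 6*(-47) = -282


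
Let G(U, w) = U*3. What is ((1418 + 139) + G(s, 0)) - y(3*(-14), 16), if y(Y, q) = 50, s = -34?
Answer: 1405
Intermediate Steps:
G(U, w) = 3*U
((1418 + 139) + G(s, 0)) - y(3*(-14), 16) = ((1418 + 139) + 3*(-34)) - 1*50 = (1557 - 102) - 50 = 1455 - 50 = 1405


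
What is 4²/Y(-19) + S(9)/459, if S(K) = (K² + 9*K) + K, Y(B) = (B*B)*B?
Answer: 129505/349809 ≈ 0.37022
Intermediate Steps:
Y(B) = B³ (Y(B) = B²*B = B³)
S(K) = K² + 10*K
4²/Y(-19) + S(9)/459 = 4²/((-19)³) + (9*(10 + 9))/459 = 16/(-6859) + (9*19)*(1/459) = 16*(-1/6859) + 171*(1/459) = -16/6859 + 19/51 = 129505/349809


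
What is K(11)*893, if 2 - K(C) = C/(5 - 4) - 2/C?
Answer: -86621/11 ≈ -7874.6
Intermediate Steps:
K(C) = 2 - C + 2/C (K(C) = 2 - (C/(5 - 4) - 2/C) = 2 - (C/1 - 2/C) = 2 - (C*1 - 2/C) = 2 - (C - 2/C) = 2 + (-C + 2/C) = 2 - C + 2/C)
K(11)*893 = (2 - 1*11 + 2/11)*893 = (2 - 11 + 2*(1/11))*893 = (2 - 11 + 2/11)*893 = -97/11*893 = -86621/11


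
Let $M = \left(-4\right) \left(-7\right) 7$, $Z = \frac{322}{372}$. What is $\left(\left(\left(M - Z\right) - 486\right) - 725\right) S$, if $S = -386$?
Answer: $\frac{36467543}{93} \approx 3.9212 \cdot 10^{5}$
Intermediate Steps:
$Z = \frac{161}{186}$ ($Z = 322 \cdot \frac{1}{372} = \frac{161}{186} \approx 0.86559$)
$M = 196$ ($M = 28 \cdot 7 = 196$)
$\left(\left(\left(M - Z\right) - 486\right) - 725\right) S = \left(\left(\left(196 - \frac{161}{186}\right) - 486\right) - 725\right) \left(-386\right) = \left(\left(\frac{36295}{186} - 486\right) - 725\right) \left(-386\right) = \left(- \frac{54101}{186} - 725\right) \left(-386\right) = \left(- \frac{188951}{186}\right) \left(-386\right) = \frac{36467543}{93}$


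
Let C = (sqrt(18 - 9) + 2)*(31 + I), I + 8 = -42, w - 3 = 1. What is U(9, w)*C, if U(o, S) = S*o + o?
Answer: -4275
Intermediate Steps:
w = 4 (w = 3 + 1 = 4)
I = -50 (I = -8 - 42 = -50)
U(o, S) = o + S*o
C = -95 (C = (sqrt(18 - 9) + 2)*(31 - 50) = (sqrt(9) + 2)*(-19) = (3 + 2)*(-19) = 5*(-19) = -95)
U(9, w)*C = (9*(1 + 4))*(-95) = (9*5)*(-95) = 45*(-95) = -4275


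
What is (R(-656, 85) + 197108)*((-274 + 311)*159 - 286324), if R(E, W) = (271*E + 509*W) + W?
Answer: -17578602762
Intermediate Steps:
R(E, W) = 271*E + 510*W
(R(-656, 85) + 197108)*((-274 + 311)*159 - 286324) = ((271*(-656) + 510*85) + 197108)*((-274 + 311)*159 - 286324) = ((-177776 + 43350) + 197108)*(37*159 - 286324) = (-134426 + 197108)*(5883 - 286324) = 62682*(-280441) = -17578602762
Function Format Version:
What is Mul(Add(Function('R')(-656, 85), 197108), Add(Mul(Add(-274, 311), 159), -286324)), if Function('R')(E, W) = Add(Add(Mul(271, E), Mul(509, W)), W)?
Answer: -17578602762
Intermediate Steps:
Function('R')(E, W) = Add(Mul(271, E), Mul(510, W))
Mul(Add(Function('R')(-656, 85), 197108), Add(Mul(Add(-274, 311), 159), -286324)) = Mul(Add(Add(Mul(271, -656), Mul(510, 85)), 197108), Add(Mul(Add(-274, 311), 159), -286324)) = Mul(Add(Add(-177776, 43350), 197108), Add(Mul(37, 159), -286324)) = Mul(Add(-134426, 197108), Add(5883, -286324)) = Mul(62682, -280441) = -17578602762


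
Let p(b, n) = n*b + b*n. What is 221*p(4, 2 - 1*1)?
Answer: 1768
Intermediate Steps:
p(b, n) = 2*b*n (p(b, n) = b*n + b*n = 2*b*n)
221*p(4, 2 - 1*1) = 221*(2*4*(2 - 1*1)) = 221*(2*4*(2 - 1)) = 221*(2*4*1) = 221*8 = 1768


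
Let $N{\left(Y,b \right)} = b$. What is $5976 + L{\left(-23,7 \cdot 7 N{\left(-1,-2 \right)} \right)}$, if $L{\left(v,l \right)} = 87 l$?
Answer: $-2550$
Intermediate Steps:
$5976 + L{\left(-23,7 \cdot 7 N{\left(-1,-2 \right)} \right)} = 5976 + 87 \cdot 7 \cdot 7 \left(-2\right) = 5976 + 87 \cdot 49 \left(-2\right) = 5976 + 87 \left(-98\right) = 5976 - 8526 = -2550$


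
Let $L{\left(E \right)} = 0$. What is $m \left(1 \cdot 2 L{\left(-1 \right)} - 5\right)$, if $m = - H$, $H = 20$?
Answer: $100$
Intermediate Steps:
$m = -20$ ($m = \left(-1\right) 20 = -20$)
$m \left(1 \cdot 2 L{\left(-1 \right)} - 5\right) = - 20 \left(1 \cdot 2 \cdot 0 - 5\right) = - 20 \left(2 \cdot 0 - 5\right) = - 20 \left(0 - 5\right) = \left(-20\right) \left(-5\right) = 100$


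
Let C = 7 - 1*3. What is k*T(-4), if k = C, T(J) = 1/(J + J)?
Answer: -½ ≈ -0.50000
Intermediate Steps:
T(J) = 1/(2*J)
C = 4 (C = 7 - 3 = 4)
k = 4
k*T(-4) = 4*((½)/(-4)) = 4*((½)*(-¼)) = 4*(-⅛) = -½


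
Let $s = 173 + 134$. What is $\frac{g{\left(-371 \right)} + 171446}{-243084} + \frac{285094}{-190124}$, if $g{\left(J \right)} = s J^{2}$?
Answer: $- \frac{677978086399}{3851341868} \approx -176.04$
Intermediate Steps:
$s = 307$
$g{\left(J \right)} = 307 J^{2}$
$\frac{g{\left(-371 \right)} + 171446}{-243084} + \frac{285094}{-190124} = \frac{307 \left(-371\right)^{2} + 171446}{-243084} + \frac{285094}{-190124} = \left(307 \cdot 137641 + 171446\right) \left(- \frac{1}{243084}\right) + 285094 \left(- \frac{1}{190124}\right) = \left(42255787 + 171446\right) \left(- \frac{1}{243084}\right) - \frac{142547}{95062} = 42427233 \left(- \frac{1}{243084}\right) - \frac{142547}{95062} = - \frac{14142411}{81028} - \frac{142547}{95062} = - \frac{677978086399}{3851341868}$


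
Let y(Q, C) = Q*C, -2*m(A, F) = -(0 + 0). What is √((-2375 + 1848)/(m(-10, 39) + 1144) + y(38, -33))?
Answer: I*√410439458/572 ≈ 35.418*I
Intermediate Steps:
m(A, F) = 0 (m(A, F) = -(-1)*(0 + 0)/2 = -(-1)*0/2 = -½*0 = 0)
y(Q, C) = C*Q
√((-2375 + 1848)/(m(-10, 39) + 1144) + y(38, -33)) = √((-2375 + 1848)/(0 + 1144) - 33*38) = √(-527/1144 - 1254) = √(-1435103/1144) = I*√410439458/572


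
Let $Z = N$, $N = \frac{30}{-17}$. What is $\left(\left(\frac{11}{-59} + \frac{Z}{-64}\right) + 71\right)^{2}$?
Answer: $\frac{5169788996089}{1030153216} \approx 5018.5$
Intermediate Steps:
$N = - \frac{30}{17}$ ($N = 30 \left(- \frac{1}{17}\right) = - \frac{30}{17} \approx -1.7647$)
$Z = - \frac{30}{17} \approx -1.7647$
$\left(\left(\frac{11}{-59} + \frac{Z}{-64}\right) + 71\right)^{2} = \left(\left(\frac{11}{-59} - \frac{30}{17 \left(-64\right)}\right) + 71\right)^{2} = \left(\left(11 \left(- \frac{1}{59}\right) - - \frac{15}{544}\right) + 71\right)^{2} = \left(\left(- \frac{11}{59} + \frac{15}{544}\right) + 71\right)^{2} = \left(- \frac{5099}{32096} + 71\right)^{2} = \left(\frac{2273717}{32096}\right)^{2} = \frac{5169788996089}{1030153216}$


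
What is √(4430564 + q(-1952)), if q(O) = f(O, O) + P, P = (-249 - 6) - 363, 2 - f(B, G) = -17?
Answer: √4429965 ≈ 2104.8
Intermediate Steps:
f(B, G) = 19 (f(B, G) = 2 - 1*(-17) = 2 + 17 = 19)
P = -618 (P = -255 - 363 = -618)
q(O) = -599 (q(O) = 19 - 618 = -599)
√(4430564 + q(-1952)) = √(4430564 - 599) = √4429965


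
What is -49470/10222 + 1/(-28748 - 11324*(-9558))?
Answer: -9473707228249/1957554787536 ≈ -4.8396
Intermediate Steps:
-49470/10222 + 1/(-28748 - 11324*(-9558)) = -49470*1/10222 - 1/9558/(-40072) = -24735/5111 - 1/40072*(-1/9558) = -24735/5111 + 1/383008176 = -9473707228249/1957554787536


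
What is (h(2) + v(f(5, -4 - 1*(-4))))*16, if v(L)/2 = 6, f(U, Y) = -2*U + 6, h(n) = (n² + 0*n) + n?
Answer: 288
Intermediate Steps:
h(n) = n + n² (h(n) = (n² + 0) + n = n² + n = n + n²)
f(U, Y) = 6 - 2*U
v(L) = 12 (v(L) = 2*6 = 12)
(h(2) + v(f(5, -4 - 1*(-4))))*16 = (2*(1 + 2) + 12)*16 = (2*3 + 12)*16 = (6 + 12)*16 = 18*16 = 288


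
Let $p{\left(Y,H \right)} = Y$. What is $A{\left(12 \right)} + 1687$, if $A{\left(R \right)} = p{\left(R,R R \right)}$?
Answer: $1699$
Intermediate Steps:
$A{\left(R \right)} = R$
$A{\left(12 \right)} + 1687 = 12 + 1687 = 1699$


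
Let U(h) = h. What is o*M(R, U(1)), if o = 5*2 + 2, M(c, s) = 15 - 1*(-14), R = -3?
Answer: 348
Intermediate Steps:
M(c, s) = 29 (M(c, s) = 15 + 14 = 29)
o = 12 (o = 10 + 2 = 12)
o*M(R, U(1)) = 12*29 = 348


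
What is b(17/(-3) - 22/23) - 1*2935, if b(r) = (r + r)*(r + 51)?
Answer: -16772203/4761 ≈ -3522.8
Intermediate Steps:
b(r) = 2*r*(51 + r) (b(r) = (2*r)*(51 + r) = 2*r*(51 + r))
b(17/(-3) - 22/23) - 1*2935 = 2*(17/(-3) - 22/23)*(51 + (17/(-3) - 22/23)) - 1*2935 = 2*(17*(-⅓) - 22*1/23)*(51 + (17*(-⅓) - 22*1/23)) - 2935 = 2*(-17/3 - 22/23)*(51 + (-17/3 - 22/23)) - 2935 = 2*(-457/69)*(51 - 457/69) - 2935 = 2*(-457/69)*(3062/69) - 2935 = -2798668/4761 - 2935 = -16772203/4761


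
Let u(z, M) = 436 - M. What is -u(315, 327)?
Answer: -109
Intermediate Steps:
-u(315, 327) = -(436 - 1*327) = -(436 - 327) = -1*109 = -109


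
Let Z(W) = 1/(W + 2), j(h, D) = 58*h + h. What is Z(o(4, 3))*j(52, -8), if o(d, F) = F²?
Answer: 3068/11 ≈ 278.91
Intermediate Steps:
j(h, D) = 59*h
Z(W) = 1/(2 + W)
Z(o(4, 3))*j(52, -8) = (59*52)/(2 + 3²) = 3068/(2 + 9) = 3068/11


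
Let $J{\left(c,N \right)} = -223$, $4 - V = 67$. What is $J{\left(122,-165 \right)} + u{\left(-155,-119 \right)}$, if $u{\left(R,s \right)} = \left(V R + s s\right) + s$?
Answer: $23584$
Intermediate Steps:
$V = -63$ ($V = 4 - 67 = -63$)
$u{\left(R,s \right)} = s + s^{2} - 63 R$ ($u{\left(R,s \right)} = \left(- 63 R + s s\right) + s = \left(- 63 R + s^{2}\right) + s = \left(s^{2} - 63 R\right) + s = s + s^{2} - 63 R$)
$J{\left(122,-165 \right)} + u{\left(-155,-119 \right)} = -223 - \left(-9646 - 14161\right) = -223 + \left(-119 + 14161 + 9765\right) = -223 + 23807 = 23584$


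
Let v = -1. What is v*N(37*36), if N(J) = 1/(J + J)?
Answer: -1/2664 ≈ -0.00037538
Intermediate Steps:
N(J) = 1/(2*J)
v*N(37*36) = -1/(2*(37*36)) = -1/(2*1332) = -1*1/2664 = -1/2664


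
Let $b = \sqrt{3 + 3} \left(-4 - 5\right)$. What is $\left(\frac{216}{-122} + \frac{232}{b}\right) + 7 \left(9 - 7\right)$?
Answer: $\frac{746}{61} - \frac{116 \sqrt{6}}{27} \approx 1.7058$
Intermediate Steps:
$b = - 9 \sqrt{6}$ ($b = \sqrt{6} \left(-9\right) = - 9 \sqrt{6} \approx -22.045$)
$\left(\frac{216}{-122} + \frac{232}{b}\right) + 7 \left(9 - 7\right) = \left(\frac{216}{-122} + \frac{232}{\left(-9\right) \sqrt{6}}\right) + 7 \left(9 - 7\right) = \left(216 \left(- \frac{1}{122}\right) + 232 \left(- \frac{\sqrt{6}}{54}\right)\right) + 7 \cdot 2 = \left(- \frac{108}{61} - \frac{116 \sqrt{6}}{27}\right) + 14 = \frac{746}{61} - \frac{116 \sqrt{6}}{27}$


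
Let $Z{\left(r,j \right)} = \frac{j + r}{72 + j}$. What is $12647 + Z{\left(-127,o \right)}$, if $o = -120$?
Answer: $\frac{607303}{48} \approx 12652.0$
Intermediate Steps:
$Z{\left(r,j \right)} = \frac{j + r}{72 + j}$
$12647 + Z{\left(-127,o \right)} = 12647 + \frac{-120 - 127}{72 - 120} = 12647 + \frac{1}{-48} \left(-247\right) = 12647 - - \frac{247}{48} = 12647 + \frac{247}{48} = \frac{607303}{48}$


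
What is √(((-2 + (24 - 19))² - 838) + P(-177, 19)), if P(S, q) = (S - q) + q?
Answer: I*√1006 ≈ 31.717*I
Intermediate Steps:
P(S, q) = S
√(((-2 + (24 - 19))² - 838) + P(-177, 19)) = √(((-2 + (24 - 19))² - 838) - 177) = √(((-2 + 5)² - 838) - 177) = √((3² - 838) - 177) = √((9 - 838) - 177) = √(-829 - 177) = √(-1006) = I*√1006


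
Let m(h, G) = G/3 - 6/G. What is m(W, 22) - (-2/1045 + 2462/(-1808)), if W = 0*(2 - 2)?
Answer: 23874649/2834040 ≈ 8.4242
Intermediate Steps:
W = 0 (W = 0*0 = 0)
m(h, G) = -6/G + G/3 (m(h, G) = G*(⅓) - 6/G = G/3 - 6/G = -6/G + G/3)
m(W, 22) - (-2/1045 + 2462/(-1808)) = (-6/22 + (⅓)*22) - (-2/1045 + 2462/(-1808)) = (-6*1/22 + 22/3) - (-2*1/1045 + 2462*(-1/1808)) = (-3/11 + 22/3) - (-2/1045 - 1231/904) = 233/33 - 1*(-1288203/944680) = 233/33 + 1288203/944680 = 23874649/2834040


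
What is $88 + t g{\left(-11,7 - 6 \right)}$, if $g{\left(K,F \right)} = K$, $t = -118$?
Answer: $1386$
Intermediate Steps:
$88 + t g{\left(-11,7 - 6 \right)} = 88 - -1298 = 88 + 1298 = 1386$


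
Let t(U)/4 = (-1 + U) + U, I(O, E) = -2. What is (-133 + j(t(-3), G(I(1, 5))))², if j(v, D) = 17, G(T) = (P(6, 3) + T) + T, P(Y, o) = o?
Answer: 13456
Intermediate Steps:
t(U) = -4 + 8*U (t(U) = 4*((-1 + U) + U) = 4*(-1 + 2*U) = -4 + 8*U)
G(T) = 3 + 2*T (G(T) = (3 + T) + T = 3 + 2*T)
(-133 + j(t(-3), G(I(1, 5))))² = (-133 + 17)² = (-116)² = 13456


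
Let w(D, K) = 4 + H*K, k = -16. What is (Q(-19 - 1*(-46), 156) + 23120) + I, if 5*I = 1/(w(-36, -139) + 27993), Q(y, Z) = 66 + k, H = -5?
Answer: 3323968201/143460 ≈ 23170.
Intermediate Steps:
w(D, K) = 4 - 5*K
Q(y, Z) = 50 (Q(y, Z) = 66 - 16 = 50)
I = 1/143460 (I = 1/(5*((4 - 5*(-139)) + 27993)) = 1/(5*((4 + 695) + 27993)) = 1/(5*(699 + 27993)) = (⅕)/28692 = (⅕)*(1/28692) = 1/143460 ≈ 6.9706e-6)
(Q(-19 - 1*(-46), 156) + 23120) + I = (50 + 23120) + 1/143460 = 23170 + 1/143460 = 3323968201/143460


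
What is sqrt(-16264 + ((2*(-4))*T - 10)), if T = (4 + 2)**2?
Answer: 91*I*sqrt(2) ≈ 128.69*I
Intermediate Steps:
T = 36 (T = 6**2 = 36)
sqrt(-16264 + ((2*(-4))*T - 10)) = sqrt(-16264 + ((2*(-4))*36 - 10)) = sqrt(-16264 + (-8*36 - 10)) = sqrt(-16264 + (-288 - 10)) = sqrt(-16264 - 298) = sqrt(-16562) = 91*I*sqrt(2)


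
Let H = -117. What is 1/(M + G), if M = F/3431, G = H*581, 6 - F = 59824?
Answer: -3431/233288905 ≈ -1.4707e-5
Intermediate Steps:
F = -59818 (F = 6 - 1*59824 = 6 - 59824 = -59818)
G = -67977 (G = -117*581 = -67977)
M = -59818/3431 ≈ -17.435
1/(M + G) = 1/(-59818/3431 - 67977) = 1/(-233288905/3431) = -3431/233288905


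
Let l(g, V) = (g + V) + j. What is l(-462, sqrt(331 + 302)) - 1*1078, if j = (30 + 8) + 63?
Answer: -1439 + sqrt(633) ≈ -1413.8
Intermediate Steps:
j = 101 (j = 38 + 63 = 101)
l(g, V) = 101 + V + g (l(g, V) = (g + V) + 101 = (V + g) + 101 = 101 + V + g)
l(-462, sqrt(331 + 302)) - 1*1078 = (101 + sqrt(331 + 302) - 462) - 1*1078 = (101 + sqrt(633) - 462) - 1078 = (-361 + sqrt(633)) - 1078 = -1439 + sqrt(633)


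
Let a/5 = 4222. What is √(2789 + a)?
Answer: √23899 ≈ 154.59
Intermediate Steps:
a = 21110 (a = 5*4222 = 21110)
√(2789 + a) = √(2789 + 21110) = √23899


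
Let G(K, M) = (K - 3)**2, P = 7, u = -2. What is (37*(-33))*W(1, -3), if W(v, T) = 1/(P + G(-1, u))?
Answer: -1221/23 ≈ -53.087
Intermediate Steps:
G(K, M) = (-3 + K)**2
W(v, T) = 1/23 (W(v, T) = 1/(7 + (-3 - 1)**2) = 1/(7 + (-4)**2) = 1/(7 + 16) = 1/23)
(37*(-33))*W(1, -3) = (37*(-33))*(1/23) = -1221*1/23 = -1221/23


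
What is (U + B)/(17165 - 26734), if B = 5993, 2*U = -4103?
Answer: -7883/19138 ≈ -0.41190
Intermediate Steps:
U = -4103/2 (U = (½)*(-4103) = -4103/2 ≈ -2051.5)
(U + B)/(17165 - 26734) = (-4103/2 + 5993)/(17165 - 26734) = (7883/2)/(-9569) = (7883/2)*(-1/9569) = -7883/19138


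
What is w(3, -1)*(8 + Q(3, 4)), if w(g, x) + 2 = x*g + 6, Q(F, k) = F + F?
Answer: 14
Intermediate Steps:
Q(F, k) = 2*F
w(g, x) = 4 + g*x (w(g, x) = -2 + (x*g + 6) = -2 + (g*x + 6) = -2 + (6 + g*x) = 4 + g*x)
w(3, -1)*(8 + Q(3, 4)) = (4 + 3*(-1))*(8 + 2*3) = (4 - 3)*(8 + 6) = 1*14 = 14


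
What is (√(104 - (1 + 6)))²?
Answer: 97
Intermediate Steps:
(√(104 - (1 + 6)))² = (√(104 - 1*7))² = (√(104 - 7))² = (√97)² = 97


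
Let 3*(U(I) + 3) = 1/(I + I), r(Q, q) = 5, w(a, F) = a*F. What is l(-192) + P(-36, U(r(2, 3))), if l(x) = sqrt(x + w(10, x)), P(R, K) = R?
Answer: -36 + 8*I*sqrt(33) ≈ -36.0 + 45.956*I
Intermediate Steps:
w(a, F) = F*a
U(I) = -3 + 1/(6*I) (U(I) = -3 + 1/(3*(I + I)) = -3 + 1/(3*((2*I))) = -3 + (1/(2*I))/3 = -3 + 1/(6*I))
l(x) = sqrt(11)*sqrt(x) (l(x) = sqrt(x + x*10) = sqrt(x + 10*x) = sqrt(11*x) = sqrt(11)*sqrt(x))
l(-192) + P(-36, U(r(2, 3))) = sqrt(11)*sqrt(-192) - 36 = sqrt(11)*(8*I*sqrt(3)) - 36 = 8*I*sqrt(33) - 36 = -36 + 8*I*sqrt(33)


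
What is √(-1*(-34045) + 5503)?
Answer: 2*√9887 ≈ 198.87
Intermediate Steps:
√(-1*(-34045) + 5503) = √(34045 + 5503) = √39548 = 2*√9887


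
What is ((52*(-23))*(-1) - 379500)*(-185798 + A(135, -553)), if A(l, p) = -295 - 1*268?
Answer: 70501111744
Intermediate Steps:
A(l, p) = -563 (A(l, p) = -295 - 268 = -563)
((52*(-23))*(-1) - 379500)*(-185798 + A(135, -553)) = ((52*(-23))*(-1) - 379500)*(-185798 - 563) = (-1196*(-1) - 379500)*(-186361) = (1196 - 379500)*(-186361) = -378304*(-186361) = 70501111744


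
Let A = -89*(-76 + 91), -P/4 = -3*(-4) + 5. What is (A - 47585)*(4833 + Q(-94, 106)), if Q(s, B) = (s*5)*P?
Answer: -1799913560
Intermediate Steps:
P = -68 (P = -4*(-3*(-4) + 5) = -4*(12 + 5) = -4*17 = -68)
A = -1335 (A = -89*15 = -1335)
Q(s, B) = -340*s (Q(s, B) = (s*5)*(-68) = (5*s)*(-68) = -340*s)
(A - 47585)*(4833 + Q(-94, 106)) = (-1335 - 47585)*(4833 - 340*(-94)) = -48920*(4833 + 31960) = -48920*36793 = -1799913560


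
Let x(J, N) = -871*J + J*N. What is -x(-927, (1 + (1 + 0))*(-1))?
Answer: -809271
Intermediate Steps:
-x(-927, (1 + (1 + 0))*(-1)) = -(-927)*(-871 + (1 + (1 + 0))*(-1)) = -(-927)*(-871 + (1 + 1)*(-1)) = -(-927)*(-871 + 2*(-1)) = -(-927)*(-871 - 2) = -(-927)*(-873) = -1*809271 = -809271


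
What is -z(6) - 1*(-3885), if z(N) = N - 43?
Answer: 3922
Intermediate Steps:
z(N) = -43 + N
-z(6) - 1*(-3885) = -(-43 + 6) - 1*(-3885) = -1*(-37) + 3885 = 37 + 3885 = 3922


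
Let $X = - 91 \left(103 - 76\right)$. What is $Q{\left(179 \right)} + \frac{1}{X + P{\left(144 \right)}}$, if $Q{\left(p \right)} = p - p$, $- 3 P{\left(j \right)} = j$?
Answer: $- \frac{1}{2505} \approx -0.0003992$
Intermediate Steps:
$P{\left(j \right)} = - \frac{j}{3}$
$X = -2457$ ($X = \left(-91\right) 27 = -2457$)
$Q{\left(p \right)} = 0$
$Q{\left(179 \right)} + \frac{1}{X + P{\left(144 \right)}} = 0 + \frac{1}{-2457 - 48} = 0 + \frac{1}{-2505} = 0 - \frac{1}{2505} = - \frac{1}{2505}$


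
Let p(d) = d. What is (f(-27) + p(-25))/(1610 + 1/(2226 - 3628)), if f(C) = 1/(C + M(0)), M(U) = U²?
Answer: -947752/60944913 ≈ -0.015551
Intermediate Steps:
f(C) = 1/C (f(C) = 1/(C + 0²) = 1/(C + 0) = 1/C)
(f(-27) + p(-25))/(1610 + 1/(2226 - 3628)) = (1/(-27) - 25)/(1610 + 1/(2226 - 3628)) = (-1/27 - 25)/(1610 + 1/(-1402)) = -676/(27*(1610 - 1/1402)) = -676/(27*2257219/1402) = -676/27*1402/2257219 = -947752/60944913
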